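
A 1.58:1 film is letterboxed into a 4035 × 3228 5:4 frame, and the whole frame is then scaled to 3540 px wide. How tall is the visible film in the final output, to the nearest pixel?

At 4035×3228 the film is width-limited, so height = 4035 / 1.580 ≈ 2553.80 px.
Scaling 4035 → 3540 is ×0.8773, so the height becomes 2553.80 × 0.8773 ≈ 2240.51 px.

2241 px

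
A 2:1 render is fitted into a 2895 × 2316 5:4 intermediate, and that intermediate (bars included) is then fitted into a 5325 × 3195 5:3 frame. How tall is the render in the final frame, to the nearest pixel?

Inside the 2895×2316 canvas the render is width-limited at 2895.00 × 1447.50.
5:4 in 5325×3195: fills the height, so the intermediate becomes 3993.75 × 3195.00 — a scale of ×1.3795.
The render scales with it: height 1447.50 × 1.3795 ≈ 1996.88.

1997 px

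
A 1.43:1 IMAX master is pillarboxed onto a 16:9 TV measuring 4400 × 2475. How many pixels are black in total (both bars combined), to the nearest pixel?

2130356 pixels

1.43:1 IMAX is narrower than 16:9, so it spans the full height.
The master is 2475 × 1.430 ≈ 3539.2500 px wide.
Black = 4400 − 3539.2500 = 860.7500 px.
Across the 2475-px span: 860.7500 × 2475 ≈ 2130356 px.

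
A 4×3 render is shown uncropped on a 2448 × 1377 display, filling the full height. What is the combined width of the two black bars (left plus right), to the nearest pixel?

612 px

Content width = 1377 × 4/3 ≈ 1836.00 px.
Leftover width: 2448 − 1836.00 = 612.00 px.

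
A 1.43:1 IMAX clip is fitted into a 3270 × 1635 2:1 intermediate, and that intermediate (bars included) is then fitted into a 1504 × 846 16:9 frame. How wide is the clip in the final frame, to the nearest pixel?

1075 px

1.43:1 IMAX in 3270×1635: fills the height, so the clip is 2338.05 × 1635.00.
2:1 in 1504×846: fills the width, so the intermediate becomes 1504.00 × 752.00 — a scale of ×0.4599.
The clip scales with it: width 2338.05 × 0.4599 ≈ 1075.36.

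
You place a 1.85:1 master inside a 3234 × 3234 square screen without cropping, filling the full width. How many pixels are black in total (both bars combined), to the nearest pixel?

4805374 pixels

Content height = 3234 / 1.850 ≈ 1748.1081 px.
3234 − 1748.1081 = 1485.8919 px of bars.
That's 1485.8919 × 3234 ≈ 4805374 black pixels.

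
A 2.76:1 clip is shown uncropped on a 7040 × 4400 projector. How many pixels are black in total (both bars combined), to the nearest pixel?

13018899 pixels

Since 2.760 > 1.600, the clip is width-limited.
That makes the image 2550.7246 px tall (7040 / 2.760).
Leftover height: 4400 − 2550.7246 = 1849.2754 px.
Across the 7040-px span: 1849.2754 × 7040 ≈ 13018899 px.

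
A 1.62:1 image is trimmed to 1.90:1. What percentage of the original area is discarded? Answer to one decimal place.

1.90:1 is wider than 1.62:1, so the crop keeps the full width and trims the height.
Fraction kept = (1.620)/(1.900) ≈ 85.26%, so 14.74% is lost.

14.7%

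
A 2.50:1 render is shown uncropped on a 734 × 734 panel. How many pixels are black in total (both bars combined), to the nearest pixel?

2.50:1 is wider than square, so it spans the full width.
The render is 734 / 2.500 ≈ 293.6000 px tall.
Black = 734 − 293.6000 = 440.4000 px.
That's 440.4000 × 734 ≈ 323254 black pixels.

323254 pixels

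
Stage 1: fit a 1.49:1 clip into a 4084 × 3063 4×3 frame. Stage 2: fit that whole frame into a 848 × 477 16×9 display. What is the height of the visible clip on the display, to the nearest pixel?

Inside the 4084×3063 canvas the clip is width-limited at 4084.00 × 2740.94.
4×3 in 848×477: fills the height, so the intermediate becomes 636.00 × 477.00 — a scale of ×0.1557.
So the clip's height is 2740.94 × 0.1557 ≈ 426.85.

427 px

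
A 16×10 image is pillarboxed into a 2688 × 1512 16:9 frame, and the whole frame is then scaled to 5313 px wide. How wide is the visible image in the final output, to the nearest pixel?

Fitted into 2688×1512, the image spans the height; its width is 1512 × 16/10 ≈ 2419.20 px.
Scaling 2688 → 5313 is ×1.9766, so the width becomes 2419.20 × 1.9766 ≈ 4781.70 px.

4782 px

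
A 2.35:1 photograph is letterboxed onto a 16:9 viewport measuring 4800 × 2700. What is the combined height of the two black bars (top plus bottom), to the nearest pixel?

Since 2.350 > 1.778, the photograph is width-limited.
That makes the image 2042.55 px tall (4800 / 2.350).
2700 − 2042.55 = 657.45 px of bars.

657 px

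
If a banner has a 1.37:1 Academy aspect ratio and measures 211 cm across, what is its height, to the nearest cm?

211 / 1.370 = 154.01.

154 cm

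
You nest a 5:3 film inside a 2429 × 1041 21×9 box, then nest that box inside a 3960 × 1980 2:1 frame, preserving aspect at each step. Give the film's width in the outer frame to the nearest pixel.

Inside the 2429×1041 canvas the film is height-limited at 1735.00 × 1041.00.
Second fit — the 21×9 canvas into 3960×1980 spans the width: 3960.00 × 1697.14 (×1.6303 from 2429×1041).
So the film's width is 1735.00 × 1.6303 ≈ 2828.57.

2829 px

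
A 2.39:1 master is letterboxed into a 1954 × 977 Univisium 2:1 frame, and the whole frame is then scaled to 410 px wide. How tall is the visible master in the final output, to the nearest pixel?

172 px

At 1954×977 the master is width-limited, so height = 1954 / 2.390 ≈ 817.57 px.
Resizing to 410 px wide multiplies everything by 0.2098: 817.57 → 171.55 px.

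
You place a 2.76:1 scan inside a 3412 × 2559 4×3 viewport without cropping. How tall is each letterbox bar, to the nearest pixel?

2.76:1 (2.760) > 4×3 (1.333), so the scan fills the width.
Content height = 3412 / 2.760 ≈ 1236.23 px.
2559 − 1236.23 = 1322.77 px of bars (661.38 each).

661 px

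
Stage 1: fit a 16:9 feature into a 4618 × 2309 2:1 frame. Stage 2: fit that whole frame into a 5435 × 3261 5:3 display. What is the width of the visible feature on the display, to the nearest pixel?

4831 px

First fit — 16:9 into 4618×2309 spans the height: 4104.89 × 2309.00.
2:1 in 5435×3261: fills the width, so the intermediate becomes 5435.00 × 2717.50 — a scale of ×1.1769.
Applying the same ×1.1769: 4104.89 → 4831.11.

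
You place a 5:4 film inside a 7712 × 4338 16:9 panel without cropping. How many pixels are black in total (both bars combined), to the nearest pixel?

9931851 pixels

5:4 is narrower than 16:9, so it spans the full height.
The film is 4338 × 5/4 ≈ 5422.5000 px wide.
7712 − 5422.5000 = 2289.5000 px of bars.
That's 2289.5000 × 4338 ≈ 9931851 black pixels.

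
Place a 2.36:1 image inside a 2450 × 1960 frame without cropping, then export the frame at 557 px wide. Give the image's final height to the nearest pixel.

In the 2450×1960 frame the image fills the width: height = 2450 / 2.360 ≈ 1038.14 px.
The frame scales by 557/2450 = 0.2273; 1038.14 × 0.2273 ≈ 236.02 px.

236 px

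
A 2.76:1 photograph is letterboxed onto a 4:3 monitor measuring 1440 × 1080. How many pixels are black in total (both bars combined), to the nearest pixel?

803896 pixels

Since 2.760 > 1.333, the photograph is width-limited.
That makes the image 521.7391 px tall (1440 / 2.760).
Leftover height: 1080 − 521.7391 = 558.2609 px.
Bar area = 558.2609 × 1440 ≈ 803896 px.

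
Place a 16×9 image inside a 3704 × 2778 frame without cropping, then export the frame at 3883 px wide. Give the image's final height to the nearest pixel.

2184 px

Fitted into 3704×2778, the image spans the width; its height is 3704 × 9/16 ≈ 2083.50 px.
Scaling 3704 → 3883 is ×1.0483, so the height becomes 2083.50 × 1.0483 ≈ 2184.19 px.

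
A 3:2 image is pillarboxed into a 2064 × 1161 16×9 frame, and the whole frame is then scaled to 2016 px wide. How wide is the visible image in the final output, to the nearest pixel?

Fitted into 2064×1161, the image spans the height; its width is 1161 × 3/2 ≈ 1741.50 px.
Resizing to 2016 px wide multiplies everything by 0.9767: 1741.50 → 1701.00 px.

1701 px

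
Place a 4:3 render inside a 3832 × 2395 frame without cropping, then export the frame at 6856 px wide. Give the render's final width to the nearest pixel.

Fitted into 3832×2395, the render spans the height; its width is 2395 × 4/3 ≈ 3193.33 px.
The frame scales by 6856/3832 = 1.7891; 3193.33 × 1.7891 ≈ 5713.33 px.

5713 px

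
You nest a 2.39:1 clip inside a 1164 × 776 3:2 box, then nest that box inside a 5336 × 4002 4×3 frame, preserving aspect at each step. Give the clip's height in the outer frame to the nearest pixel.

First fit — 2.39:1 into 1164×776 spans the width: 1164.00 × 487.03.
3:2 in 5336×4002: fills the width, so the intermediate becomes 5336.00 × 3557.33 — a scale of ×4.5842.
Applying the same ×4.5842: 487.03 → 2232.64.

2233 px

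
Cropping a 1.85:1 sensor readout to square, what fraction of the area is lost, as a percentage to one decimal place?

Going from 1.85:1 to square means cutting width while keeping height.
Fraction kept = (1.000)/(1.850) ≈ 54.05%, so 45.95% is lost.

45.9%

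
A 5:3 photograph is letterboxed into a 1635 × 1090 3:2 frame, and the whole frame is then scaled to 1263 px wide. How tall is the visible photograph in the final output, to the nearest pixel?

In the 1635×1090 frame the photograph fills the width: height = 1635 × 3/5 ≈ 981.00 px.
Resizing to 1263 px wide multiplies everything by 0.7725: 981.00 → 757.80 px.

758 px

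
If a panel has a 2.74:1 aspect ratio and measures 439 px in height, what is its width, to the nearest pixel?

At 2.74:1, 439 × 2.740 ≈ 1202.86.

1203 px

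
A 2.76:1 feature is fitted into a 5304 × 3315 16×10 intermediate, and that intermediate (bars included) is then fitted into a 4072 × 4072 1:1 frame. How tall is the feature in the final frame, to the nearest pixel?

1475 px

First fit — 2.76:1 into 5304×3315 spans the width: 5304.00 × 1921.74.
The 16×10 canvas is width-limited in 4072×4072, giving 4072.00 × 2545.00; scale factor 0.7677.
So the feature's height is 1921.74 × 0.7677 ≈ 1475.36.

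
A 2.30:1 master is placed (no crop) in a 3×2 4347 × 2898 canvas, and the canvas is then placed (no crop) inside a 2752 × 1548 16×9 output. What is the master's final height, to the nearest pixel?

Inside the 4347×2898 canvas the master is width-limited at 4347.00 × 1890.00.
3×2 in 2752×1548: fills the height, so the intermediate becomes 2322.00 × 1548.00 — a scale of ×0.5342.
So the master's height is 1890.00 × 0.5342 ≈ 1009.57.

1010 px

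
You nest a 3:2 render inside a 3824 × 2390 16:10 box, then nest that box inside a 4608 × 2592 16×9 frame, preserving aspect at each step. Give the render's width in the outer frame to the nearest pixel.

Inside the 3824×2390 canvas the render is height-limited at 3585.00 × 2390.00.
16:10 in 4608×2592: fills the height, so the intermediate becomes 4147.20 × 2592.00 — a scale of ×1.0845.
The render scales with it: width 3585.00 × 1.0845 ≈ 3888.00.

3888 px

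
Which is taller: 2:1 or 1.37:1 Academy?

2 and 1.37; 2 > 1.37. The smaller width-to-height ratio is the taller frame.

1.37:1 Academy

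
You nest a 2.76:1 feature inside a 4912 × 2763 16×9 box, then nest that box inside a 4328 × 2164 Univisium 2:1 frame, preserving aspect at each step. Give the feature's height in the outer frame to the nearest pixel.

1394 px

2.76:1 in 4912×2763: fills the width, so the feature is 4912.00 × 1779.71.
The 16×9 canvas is height-limited in 4328×2164, giving 3847.11 × 2164.00; scale factor 0.7832.
Applying the same ×0.7832: 1779.71 → 1393.88.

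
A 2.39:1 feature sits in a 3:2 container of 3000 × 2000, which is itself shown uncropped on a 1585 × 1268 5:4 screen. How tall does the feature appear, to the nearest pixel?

663 px

Inside the 3000×2000 canvas the feature is width-limited at 3000.00 × 1255.23.
The 3:2 canvas is width-limited in 1585×1268, giving 1585.00 × 1056.67; scale factor 0.5283.
Applying the same ×0.5283: 1255.23 → 663.18.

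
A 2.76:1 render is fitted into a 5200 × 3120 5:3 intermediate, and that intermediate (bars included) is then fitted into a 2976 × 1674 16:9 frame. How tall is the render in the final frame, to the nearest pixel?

First fit — 2.76:1 into 5200×3120 spans the width: 5200.00 × 1884.06.
5:3 in 2976×1674: fills the height, so the intermediate becomes 2790.00 × 1674.00 — a scale of ×0.5365.
Applying the same ×0.5365: 1884.06 → 1010.87.

1011 px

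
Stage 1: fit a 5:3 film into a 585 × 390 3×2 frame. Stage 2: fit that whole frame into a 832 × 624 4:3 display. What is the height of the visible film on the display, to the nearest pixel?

First fit — 5:3 into 585×390 spans the width: 585.00 × 351.00.
Second fit — the 3×2 canvas into 832×624 spans the width: 832.00 × 554.67 (×1.4222 from 585×390).
The film scales with it: height 351.00 × 1.4222 ≈ 499.20.

499 px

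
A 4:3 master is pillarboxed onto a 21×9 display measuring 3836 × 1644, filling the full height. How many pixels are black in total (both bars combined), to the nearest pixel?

2702736 pixels

The master is 1644 × 4/3 ≈ 2192.0000 px wide.
Black = 3836 − 2192.0000 = 1644.0000 px.
That's 1644.0000 × 1644 ≈ 2702736 black pixels.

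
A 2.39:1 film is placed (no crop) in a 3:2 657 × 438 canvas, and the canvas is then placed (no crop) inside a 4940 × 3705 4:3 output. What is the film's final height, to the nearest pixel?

2067 px

2.39:1 in 657×438: fills the width, so the film is 657.00 × 274.90.
The 3:2 canvas is width-limited in 4940×3705, giving 4940.00 × 3293.33; scale factor 7.5190.
The film scales with it: height 274.90 × 7.5190 ≈ 2066.95.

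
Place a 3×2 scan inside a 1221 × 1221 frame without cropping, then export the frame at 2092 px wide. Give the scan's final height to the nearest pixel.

At 1221×1221 the scan is width-limited, so height = 1221 × 2/3 ≈ 814.00 px.
Resizing to 2092 px wide multiplies everything by 1.7133: 814.00 → 1394.67 px.

1395 px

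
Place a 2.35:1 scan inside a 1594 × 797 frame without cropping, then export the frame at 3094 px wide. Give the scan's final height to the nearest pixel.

1317 px

Fitted into 1594×797, the scan spans the width; its height is 1594 / 2.350 ≈ 678.30 px.
The frame scales by 3094/1594 = 1.9410; 678.30 × 1.9410 ≈ 1316.60 px.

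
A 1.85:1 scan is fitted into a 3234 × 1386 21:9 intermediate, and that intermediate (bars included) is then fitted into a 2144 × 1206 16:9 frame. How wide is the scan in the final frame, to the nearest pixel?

1700 px

Inside the 3234×1386 canvas the scan is height-limited at 2564.10 × 1386.00.
21:9 in 2144×1206: fills the width, so the intermediate becomes 2144.00 × 918.86 — a scale of ×0.6630.
The scan scales with it: width 2564.10 × 0.6630 ≈ 1699.89.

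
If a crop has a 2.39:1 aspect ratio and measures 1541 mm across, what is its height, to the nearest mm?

645 mm

At 2.39:1, 1541 / 2.390 ≈ 644.77.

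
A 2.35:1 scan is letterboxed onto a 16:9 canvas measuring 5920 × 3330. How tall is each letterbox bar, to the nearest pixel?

405 px

2.35:1 (2.350) > 16:9 (1.778), so the scan fills the width.
Content height = 5920 / 2.350 ≈ 2519.15 px.
Black = 3330 − 2519.15 = 810.85 px, or 405.43 per bar.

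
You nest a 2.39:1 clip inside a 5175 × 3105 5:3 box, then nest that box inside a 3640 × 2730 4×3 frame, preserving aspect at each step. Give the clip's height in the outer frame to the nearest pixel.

1523 px

First fit — 2.39:1 into 5175×3105 spans the width: 5175.00 × 2165.27.
5:3 in 3640×2730: fills the width, so the intermediate becomes 3640.00 × 2184.00 — a scale of ×0.7034.
The clip scales with it: height 2165.27 × 0.7034 ≈ 1523.01.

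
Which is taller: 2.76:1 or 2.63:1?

2.63:1

2.76 and 2.63; 2.76 > 2.63. The smaller width-to-height ratio is the taller frame.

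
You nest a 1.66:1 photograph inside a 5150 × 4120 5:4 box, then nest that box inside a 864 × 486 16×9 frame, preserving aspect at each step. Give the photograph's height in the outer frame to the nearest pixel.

366 px

1.66:1 in 5150×4120: fills the width, so the photograph is 5150.00 × 3102.41.
The 5:4 canvas is height-limited in 864×486, giving 607.50 × 486.00; scale factor 0.1180.
So the photograph's height is 3102.41 × 0.1180 ≈ 365.96.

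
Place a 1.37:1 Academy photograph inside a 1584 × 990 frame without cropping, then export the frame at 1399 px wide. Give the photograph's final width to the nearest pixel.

Fitted into 1584×990, the photograph spans the height; its width is 990 × 1.370 ≈ 1356.30 px.
Scaling 1584 → 1399 is ×0.8832, so the width becomes 1356.30 × 0.8832 ≈ 1197.89 px.

1198 px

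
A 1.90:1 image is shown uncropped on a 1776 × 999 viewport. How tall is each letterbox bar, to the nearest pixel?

32 px

1.90:1 (1.900) > 16:9 (1.778), so the image fills the width.
That makes the image 934.74 px tall (1776 / 1.900).
Black = 999 − 934.74 = 64.26 px, or 32.13 per bar.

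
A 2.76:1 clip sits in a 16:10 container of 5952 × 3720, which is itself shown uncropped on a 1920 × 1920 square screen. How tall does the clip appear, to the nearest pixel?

Inside the 5952×3720 canvas the clip is width-limited at 5952.00 × 2156.52.
Second fit — the 16:10 canvas into 1920×1920 spans the width: 1920.00 × 1200.00 (×0.3226 from 5952×3720).
Applying the same ×0.3226: 2156.52 → 695.65.

696 px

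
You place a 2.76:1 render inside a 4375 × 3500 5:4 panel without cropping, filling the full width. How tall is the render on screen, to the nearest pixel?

That makes the image 1585.14 px tall (4375 / 2.760).

1585 px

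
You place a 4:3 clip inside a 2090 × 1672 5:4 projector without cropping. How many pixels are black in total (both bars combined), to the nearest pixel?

Since 1.333 > 1.250, the clip is width-limited.
That makes the image 1567.5000 px tall (2090 × 3/4).
Black = 1672 − 1567.5000 = 104.5000 px.
Bar area = 104.5000 × 2090 ≈ 218405 px.

218405 pixels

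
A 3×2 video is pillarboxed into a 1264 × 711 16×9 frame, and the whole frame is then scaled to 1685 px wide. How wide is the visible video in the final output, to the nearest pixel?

Fitted into 1264×711, the video spans the height; its width is 711 × 3/2 ≈ 1066.50 px.
The frame scales by 1685/1264 = 1.3331; 1066.50 × 1.3331 ≈ 1421.72 px.

1422 px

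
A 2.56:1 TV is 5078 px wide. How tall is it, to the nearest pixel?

5078 / 2.560 = 1983.59.

1984 px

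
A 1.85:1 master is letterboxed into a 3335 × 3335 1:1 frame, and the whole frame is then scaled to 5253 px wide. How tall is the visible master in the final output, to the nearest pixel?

2839 px

In the 3335×3335 frame the master fills the width: height = 3335 / 1.850 ≈ 1802.70 px.
The frame scales by 5253/3335 = 1.5751; 1802.70 × 1.5751 ≈ 2839.46 px.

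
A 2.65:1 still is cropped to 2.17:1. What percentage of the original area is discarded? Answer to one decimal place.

18.1%

The height stays; only width is cut (since 2.17:1 is narrower than 2.65:1).
Fraction kept = (2.170)/(2.650) ≈ 81.89%, so 18.11% is lost.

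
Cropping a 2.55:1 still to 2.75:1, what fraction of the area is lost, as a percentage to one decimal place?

Going from 2.55:1 to 2.75:1 means cutting height while keeping width.
Fraction kept = (2.550)/(2.750) ≈ 92.73%, so 7.27% is lost.

7.3%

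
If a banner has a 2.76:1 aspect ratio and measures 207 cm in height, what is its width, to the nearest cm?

At 2.76:1, 207 × 2.760 ≈ 571.32.

571 cm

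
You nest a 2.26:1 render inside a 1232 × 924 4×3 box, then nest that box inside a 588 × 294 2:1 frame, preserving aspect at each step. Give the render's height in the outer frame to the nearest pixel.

First fit — 2.26:1 into 1232×924 spans the width: 1232.00 × 545.13.
The 4×3 canvas is height-limited in 588×294, giving 392.00 × 294.00; scale factor 0.3182.
Applying the same ×0.3182: 545.13 → 173.45.

173 px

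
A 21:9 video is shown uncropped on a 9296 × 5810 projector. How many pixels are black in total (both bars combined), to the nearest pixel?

16974496 pixels

21:9 (2.333) > 16:10 (1.600), so the video fills the width.
The video is 9296 × 9/21 ≈ 3984.0000 px tall.
Black = 5810 − 3984.0000 = 1826.0000 px.
That's 1826.0000 × 9296 ≈ 16974496 black pixels.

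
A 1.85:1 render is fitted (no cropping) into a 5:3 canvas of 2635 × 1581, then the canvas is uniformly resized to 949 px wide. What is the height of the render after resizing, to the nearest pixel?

513 px

Fitted into 2635×1581, the render spans the width; its height is 2635 / 1.850 ≈ 1424.32 px.
Scaling 2635 → 949 is ×0.3602, so the height becomes 1424.32 × 0.3602 ≈ 512.97 px.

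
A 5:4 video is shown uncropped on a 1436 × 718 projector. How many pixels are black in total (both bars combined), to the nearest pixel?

386643 pixels

5:4 is narrower than 2:1, so it spans the full height.
The video is 718 × 5/4 ≈ 897.5000 px wide.
1436 − 897.5000 = 538.5000 px of bars.
That's 538.5000 × 718 ≈ 386643 black pixels.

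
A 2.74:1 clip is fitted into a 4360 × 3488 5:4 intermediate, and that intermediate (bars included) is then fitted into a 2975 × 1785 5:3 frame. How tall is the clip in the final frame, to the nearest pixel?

First fit — 2.74:1 into 4360×3488 spans the width: 4360.00 × 1591.24.
5:4 in 2975×1785: fills the height, so the intermediate becomes 2231.25 × 1785.00 — a scale of ×0.5118.
The clip scales with it: height 1591.24 × 0.5118 ≈ 814.32.

814 px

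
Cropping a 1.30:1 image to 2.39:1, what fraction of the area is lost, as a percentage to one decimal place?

Going from 1.30:1 to 2.39:1 means cutting height while keeping width.
Fraction kept = (1.300)/(2.390) ≈ 54.39%, so 45.61% is lost.

45.6%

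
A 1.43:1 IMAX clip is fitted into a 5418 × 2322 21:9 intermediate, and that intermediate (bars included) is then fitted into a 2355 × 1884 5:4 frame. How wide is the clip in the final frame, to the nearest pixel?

1443 px

First fit — 1.43:1 IMAX into 5418×2322 spans the height: 3320.46 × 2322.00.
Second fit — the 21:9 canvas into 2355×1884 spans the width: 2355.00 × 1009.29 (×0.4347 from 5418×2322).
So the clip's width is 3320.46 × 0.4347 ≈ 1443.28.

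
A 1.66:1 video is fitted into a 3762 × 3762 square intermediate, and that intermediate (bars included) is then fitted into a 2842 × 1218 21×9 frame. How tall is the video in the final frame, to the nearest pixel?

Inside the 3762×3762 canvas the video is width-limited at 3762.00 × 2266.27.
square in 2842×1218: fills the height, so the intermediate becomes 1218.00 × 1218.00 — a scale of ×0.3238.
So the video's height is 2266.27 × 0.3238 ≈ 733.73.

734 px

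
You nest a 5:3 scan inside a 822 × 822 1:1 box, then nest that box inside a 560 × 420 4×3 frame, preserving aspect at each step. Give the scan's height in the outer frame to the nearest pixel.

5:3 in 822×822: fills the width, so the scan is 822.00 × 493.20.
Second fit — the 1:1 canvas into 560×420 spans the height: 420.00 × 420.00 (×0.5109 from 822×822).
So the scan's height is 493.20 × 0.5109 ≈ 252.00.

252 px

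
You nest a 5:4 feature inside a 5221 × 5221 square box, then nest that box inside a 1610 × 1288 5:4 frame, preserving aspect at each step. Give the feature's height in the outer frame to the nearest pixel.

Inside the 5221×5221 canvas the feature is width-limited at 5221.00 × 4176.80.
square in 1610×1288: fills the height, so the intermediate becomes 1288.00 × 1288.00 — a scale of ×0.2467.
The feature scales with it: height 4176.80 × 0.2467 ≈ 1030.40.

1030 px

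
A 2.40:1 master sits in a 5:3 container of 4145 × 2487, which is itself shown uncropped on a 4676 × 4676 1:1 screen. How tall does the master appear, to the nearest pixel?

1948 px

Inside the 4145×2487 canvas the master is width-limited at 4145.00 × 1727.08.
Second fit — the 5:3 canvas into 4676×4676 spans the width: 4676.00 × 2805.60 (×1.1281 from 4145×2487).
Applying the same ×1.1281: 1727.08 → 1948.33.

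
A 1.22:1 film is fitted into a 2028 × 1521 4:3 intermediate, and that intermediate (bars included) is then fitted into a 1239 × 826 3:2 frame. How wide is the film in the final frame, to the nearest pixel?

First fit — 1.22:1 into 2028×1521 spans the height: 1855.62 × 1521.00.
4:3 in 1239×826: fills the height, so the intermediate becomes 1101.33 × 826.00 — a scale of ×0.5431.
So the film's width is 1855.62 × 0.5431 ≈ 1007.72.

1008 px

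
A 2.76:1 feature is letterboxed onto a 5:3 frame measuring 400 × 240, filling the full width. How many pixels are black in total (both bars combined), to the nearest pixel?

Content height = 400 / 2.760 ≈ 144.9275 px.
Black = 240 − 144.9275 = 95.0725 px.
Bar area = 95.0725 × 400 ≈ 38029 px.

38029 pixels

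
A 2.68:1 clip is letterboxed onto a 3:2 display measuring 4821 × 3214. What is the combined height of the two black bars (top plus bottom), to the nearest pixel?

2.68:1 (2.680) > 3:2 (1.500), so the clip fills the width.
That makes the image 1798.88 px tall (4821 / 2.680).
3214 − 1798.88 = 1415.12 px of bars.

1415 px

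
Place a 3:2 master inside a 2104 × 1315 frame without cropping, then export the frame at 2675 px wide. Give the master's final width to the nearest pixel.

2508 px

Fitted into 2104×1315, the master spans the height; its width is 1315 × 3/2 ≈ 1972.50 px.
The frame scales by 2675/2104 = 1.2714; 1972.50 × 1.2714 ≈ 2507.81 px.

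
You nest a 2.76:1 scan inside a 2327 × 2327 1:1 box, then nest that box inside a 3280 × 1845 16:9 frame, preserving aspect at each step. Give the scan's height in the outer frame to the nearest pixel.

2.76:1 in 2327×2327: fills the width, so the scan is 2327.00 × 843.12.
Second fit — the 1:1 canvas into 3280×1845 spans the height: 1845.00 × 1845.00 (×0.7929 from 2327×2327).
The scan scales with it: height 843.12 × 0.7929 ≈ 668.48.

668 px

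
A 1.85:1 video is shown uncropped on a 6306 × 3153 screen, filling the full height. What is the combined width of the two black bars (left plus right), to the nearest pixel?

473 px

The video is 3153 × 1.850 ≈ 5833.05 px wide.
Black = 6306 − 5833.05 = 472.95 px.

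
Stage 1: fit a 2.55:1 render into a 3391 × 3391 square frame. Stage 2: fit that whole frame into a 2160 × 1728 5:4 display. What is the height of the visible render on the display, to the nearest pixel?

678 px

First fit — 2.55:1 into 3391×3391 spans the width: 3391.00 × 1329.80.
square in 2160×1728: fills the height, so the intermediate becomes 1728.00 × 1728.00 — a scale of ×0.5096.
The render scales with it: height 1329.80 × 0.5096 ≈ 677.65.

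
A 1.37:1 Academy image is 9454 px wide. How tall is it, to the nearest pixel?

9454 / 1.370 = 6900.73.

6901 px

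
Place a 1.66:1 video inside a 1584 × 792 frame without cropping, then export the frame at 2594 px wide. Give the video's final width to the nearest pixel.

2153 px

At 1584×792 the video is height-limited, so width = 792 × 1.660 ≈ 1314.72 px.
Scaling 1584 → 2594 is ×1.6376, so the width becomes 1314.72 × 1.6376 ≈ 2153.02 px.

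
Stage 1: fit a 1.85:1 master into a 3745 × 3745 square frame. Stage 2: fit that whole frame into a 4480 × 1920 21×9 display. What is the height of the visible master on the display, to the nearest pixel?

First fit — 1.85:1 into 3745×3745 spans the width: 3745.00 × 2024.32.
Second fit — the square canvas into 4480×1920 spans the height: 1920.00 × 1920.00 (×0.5127 from 3745×3745).
So the master's height is 2024.32 × 0.5127 ≈ 1037.84.

1038 px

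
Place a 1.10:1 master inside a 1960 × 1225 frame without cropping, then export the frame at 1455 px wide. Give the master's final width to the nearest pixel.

1000 px

In the 1960×1225 frame the master fills the height: width = 1225 × 1.100 ≈ 1347.50 px.
Resizing to 1455 px wide multiplies everything by 0.7423: 1347.50 → 1000.31 px.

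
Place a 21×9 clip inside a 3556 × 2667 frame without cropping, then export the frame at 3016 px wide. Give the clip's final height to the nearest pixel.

At 3556×2667 the clip is width-limited, so height = 3556 × 9/21 ≈ 1524.00 px.
The frame scales by 3016/3556 = 0.8481; 1524.00 × 0.8481 ≈ 1292.57 px.

1293 px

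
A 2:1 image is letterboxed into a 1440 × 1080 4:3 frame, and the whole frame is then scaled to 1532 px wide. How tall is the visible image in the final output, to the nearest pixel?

In the 1440×1080 frame the image fills the width: height = 1440 × 1/2 ≈ 720.00 px.
Scaling 1440 → 1532 is ×1.0639, so the height becomes 720.00 × 1.0639 ≈ 766.00 px.

766 px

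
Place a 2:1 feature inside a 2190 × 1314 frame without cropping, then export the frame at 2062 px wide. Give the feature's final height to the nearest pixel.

Fitted into 2190×1314, the feature spans the width; its height is 2190 × 1/2 ≈ 1095.00 px.
Scaling 2190 → 2062 is ×0.9416, so the height becomes 1095.00 × 0.9416 ≈ 1031.00 px.

1031 px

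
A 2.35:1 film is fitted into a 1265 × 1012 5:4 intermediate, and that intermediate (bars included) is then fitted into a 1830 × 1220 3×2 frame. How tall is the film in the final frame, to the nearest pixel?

Inside the 1265×1012 canvas the film is width-limited at 1265.00 × 538.30.
Second fit — the 5:4 canvas into 1830×1220 spans the height: 1525.00 × 1220.00 (×1.2055 from 1265×1012).
So the film's height is 538.30 × 1.2055 ≈ 648.94.

649 px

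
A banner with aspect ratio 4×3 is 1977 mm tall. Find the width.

2636 mm

1977 / 3 × 4 = 2636.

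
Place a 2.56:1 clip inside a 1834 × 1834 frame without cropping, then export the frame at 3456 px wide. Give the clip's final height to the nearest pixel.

1350 px

At 1834×1834 the clip is width-limited, so height = 1834 / 2.560 ≈ 716.41 px.
The frame scales by 3456/1834 = 1.8844; 716.41 × 1.8844 ≈ 1350.00 px.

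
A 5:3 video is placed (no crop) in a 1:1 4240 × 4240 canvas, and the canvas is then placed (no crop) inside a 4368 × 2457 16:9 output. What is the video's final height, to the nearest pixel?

1474 px

5:3 in 4240×4240: fills the width, so the video is 4240.00 × 2544.00.
1:1 in 4368×2457: fills the height, so the intermediate becomes 2457.00 × 2457.00 — a scale of ×0.5795.
The video scales with it: height 2544.00 × 0.5795 ≈ 1474.20.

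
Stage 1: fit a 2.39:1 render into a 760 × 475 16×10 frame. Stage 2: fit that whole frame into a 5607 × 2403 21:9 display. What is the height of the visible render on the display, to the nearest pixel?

First fit — 2.39:1 into 760×475 spans the width: 760.00 × 317.99.
The 16×10 canvas is height-limited in 5607×2403, giving 3844.80 × 2403.00; scale factor 5.0589.
So the render's height is 317.99 × 5.0589 ≈ 1608.70.

1609 px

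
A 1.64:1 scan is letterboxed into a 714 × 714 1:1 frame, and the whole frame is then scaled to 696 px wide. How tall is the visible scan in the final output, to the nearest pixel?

424 px

In the 714×714 frame the scan fills the width: height = 714 / 1.640 ≈ 435.37 px.
Scaling 714 → 696 is ×0.9748, so the height becomes 435.37 × 0.9748 ≈ 424.39 px.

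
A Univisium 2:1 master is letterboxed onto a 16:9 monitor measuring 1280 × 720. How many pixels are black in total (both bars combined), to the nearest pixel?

102400 pixels

Univisium 2:1 is wider than 16:9, so it spans the full width.
Content height = 1280 × 1/2 ≈ 640.0000 px.
Black = 720 − 640.0000 = 80.0000 px.
That's 80.0000 × 1280 ≈ 102400 black pixels.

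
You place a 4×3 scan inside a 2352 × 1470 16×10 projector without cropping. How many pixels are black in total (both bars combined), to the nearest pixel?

576240 pixels

Since 1.333 < 1.600, the scan is height-limited.
Content width = 1470 × 4/3 ≈ 1960.0000 px.
Black = 2352 − 1960.0000 = 392.0000 px.
Across the 1470-px span: 392.0000 × 1470 ≈ 576240 px.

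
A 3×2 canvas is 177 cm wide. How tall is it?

Height = 177·2/3 = 118.

118 cm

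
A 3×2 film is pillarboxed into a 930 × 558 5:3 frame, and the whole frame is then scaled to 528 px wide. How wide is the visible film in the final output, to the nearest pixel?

In the 930×558 frame the film fills the height: width = 558 × 3/2 ≈ 837.00 px.
Resizing to 528 px wide multiplies everything by 0.5677: 837.00 → 475.20 px.

475 px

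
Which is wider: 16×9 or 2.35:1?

2.35:1

16×9 = 1.778 and 2.35; 2.35 > 1.778.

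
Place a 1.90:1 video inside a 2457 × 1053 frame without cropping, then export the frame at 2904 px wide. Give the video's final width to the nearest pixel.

In the 2457×1053 frame the video fills the height: width = 1053 × 1.900 ≈ 2000.70 px.
Scaling 2457 → 2904 is ×1.1819, so the width becomes 2000.70 × 1.1819 ≈ 2364.69 px.

2365 px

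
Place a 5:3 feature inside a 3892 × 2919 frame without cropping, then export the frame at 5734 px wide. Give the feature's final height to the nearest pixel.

3440 px

In the 3892×2919 frame the feature fills the width: height = 3892 × 3/5 ≈ 2335.20 px.
Resizing to 5734 px wide multiplies everything by 1.4733: 2335.20 → 3440.40 px.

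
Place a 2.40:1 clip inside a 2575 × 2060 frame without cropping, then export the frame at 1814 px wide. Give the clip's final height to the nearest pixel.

756 px

Fitted into 2575×2060, the clip spans the width; its height is 2575 / 2.400 ≈ 1072.92 px.
The frame scales by 1814/2575 = 0.7045; 1072.92 × 0.7045 ≈ 755.83 px.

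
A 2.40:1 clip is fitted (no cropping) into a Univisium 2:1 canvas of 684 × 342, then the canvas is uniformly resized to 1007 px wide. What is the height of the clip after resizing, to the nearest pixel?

420 px

Fitted into 684×342, the clip spans the width; its height is 684 / 2.400 ≈ 285.00 px.
Scaling 684 → 1007 is ×1.4722, so the height becomes 285.00 × 1.4722 ≈ 419.58 px.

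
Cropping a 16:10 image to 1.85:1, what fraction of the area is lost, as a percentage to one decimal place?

13.5%

Going from 16:10 to 1.85:1 means cutting height while keeping width.
Area ratio = (1.600)/(1.850) = 86.49%; the remaining 13.51% is cropped out.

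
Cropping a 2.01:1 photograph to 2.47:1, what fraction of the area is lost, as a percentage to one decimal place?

2.47:1 is wider than 2.01:1, so the crop keeps the full width and trims the height.
Fraction kept = (2.010)/(2.470) ≈ 81.38%, so 18.62% is lost.

18.6%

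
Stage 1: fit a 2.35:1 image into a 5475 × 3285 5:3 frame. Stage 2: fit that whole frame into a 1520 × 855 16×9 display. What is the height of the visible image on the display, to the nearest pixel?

606 px

Inside the 5475×3285 canvas the image is width-limited at 5475.00 × 2329.79.
Second fit — the 5:3 canvas into 1520×855 spans the height: 1425.00 × 855.00 (×0.2603 from 5475×3285).
The image scales with it: height 2329.79 × 0.2603 ≈ 606.38.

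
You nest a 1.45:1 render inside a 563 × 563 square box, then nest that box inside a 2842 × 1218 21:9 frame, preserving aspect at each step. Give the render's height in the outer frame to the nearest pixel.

First fit — 1.45:1 into 563×563 spans the width: 563.00 × 388.28.
The square canvas is height-limited in 2842×1218, giving 1218.00 × 1218.00; scale factor 2.1634.
Applying the same ×2.1634: 388.28 → 840.00.

840 px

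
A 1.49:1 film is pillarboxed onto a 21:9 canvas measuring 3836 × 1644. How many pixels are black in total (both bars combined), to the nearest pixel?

2279307 pixels

Since 1.490 < 2.333, the film is height-limited.
The film is 1644 × 1.490 ≈ 2449.5600 px wide.
Black = 3836 − 2449.5600 = 1386.4400 px.
Bar area = 1386.4400 × 1644 ≈ 2279307 px.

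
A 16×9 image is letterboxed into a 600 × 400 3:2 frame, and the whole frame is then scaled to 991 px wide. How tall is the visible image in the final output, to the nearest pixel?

Fitted into 600×400, the image spans the width; its height is 600 × 9/16 ≈ 337.50 px.
The frame scales by 991/600 = 1.6517; 337.50 × 1.6517 ≈ 557.44 px.

557 px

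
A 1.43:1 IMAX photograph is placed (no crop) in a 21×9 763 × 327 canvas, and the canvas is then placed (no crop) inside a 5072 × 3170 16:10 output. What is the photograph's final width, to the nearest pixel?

3108 px

1.43:1 IMAX in 763×327: fills the height, so the photograph is 467.61 × 327.00.
Second fit — the 21×9 canvas into 5072×3170 spans the width: 5072.00 × 2173.71 (×6.6474 from 763×327).
The photograph scales with it: width 467.61 × 6.6474 ≈ 3108.41.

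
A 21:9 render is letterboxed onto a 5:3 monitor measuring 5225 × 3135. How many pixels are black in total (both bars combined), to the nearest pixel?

21:9 is wider than 5:3, so it spans the full width.
That makes the image 2239.2857 px tall (5225 × 9/21).
Leftover height: 3135 − 2239.2857 = 895.7143 px.
Across the 5225-px span: 895.7143 × 5225 ≈ 4680107 px.

4680107 pixels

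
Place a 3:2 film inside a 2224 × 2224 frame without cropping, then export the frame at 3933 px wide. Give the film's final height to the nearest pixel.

2622 px

At 2224×2224 the film is width-limited, so height = 2224 × 2/3 ≈ 1482.67 px.
The frame scales by 3933/2224 = 1.7684; 1482.67 × 1.7684 ≈ 2622.00 px.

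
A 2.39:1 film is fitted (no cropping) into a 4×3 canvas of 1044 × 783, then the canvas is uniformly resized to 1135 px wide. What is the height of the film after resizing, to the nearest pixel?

In the 1044×783 frame the film fills the width: height = 1044 / 2.390 ≈ 436.82 px.
Scaling 1044 → 1135 is ×1.0872, so the height becomes 436.82 × 1.0872 ≈ 474.90 px.

475 px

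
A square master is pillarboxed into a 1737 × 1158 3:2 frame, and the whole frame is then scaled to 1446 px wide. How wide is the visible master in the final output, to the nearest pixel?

964 px

Fitted into 1737×1158, the master spans the height; its width is 1158 × 1/1 ≈ 1158.00 px.
Resizing to 1446 px wide multiplies everything by 0.8325: 1158.00 → 964.00 px.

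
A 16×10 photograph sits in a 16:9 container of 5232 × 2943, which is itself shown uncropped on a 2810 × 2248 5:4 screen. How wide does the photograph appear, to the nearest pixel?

2529 px

First fit — 16×10 into 5232×2943 spans the height: 4708.80 × 2943.00.
16:9 in 2810×2248: fills the width, so the intermediate becomes 2810.00 × 1580.62 — a scale of ×0.5371.
Applying the same ×0.5371: 4708.80 → 2529.00.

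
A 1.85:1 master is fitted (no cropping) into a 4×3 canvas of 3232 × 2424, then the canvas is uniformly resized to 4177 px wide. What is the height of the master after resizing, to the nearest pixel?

2258 px

Fitted into 3232×2424, the master spans the width; its height is 3232 / 1.850 ≈ 1747.03 px.
Scaling 3232 → 4177 is ×1.2924, so the height becomes 1747.03 × 1.2924 ≈ 2257.84 px.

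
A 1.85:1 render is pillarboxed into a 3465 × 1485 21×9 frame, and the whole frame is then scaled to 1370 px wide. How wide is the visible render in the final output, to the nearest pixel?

1086 px

At 3465×1485 the render is height-limited, so width = 1485 × 1.850 ≈ 2747.25 px.
Scaling 3465 → 1370 is ×0.3954, so the width becomes 2747.25 × 0.3954 ≈ 1086.21 px.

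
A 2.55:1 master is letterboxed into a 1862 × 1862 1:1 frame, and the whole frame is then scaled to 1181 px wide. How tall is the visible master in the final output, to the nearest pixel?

At 1862×1862 the master is width-limited, so height = 1862 / 2.550 ≈ 730.20 px.
Scaling 1862 → 1181 is ×0.6343, so the height becomes 730.20 × 0.6343 ≈ 463.14 px.

463 px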